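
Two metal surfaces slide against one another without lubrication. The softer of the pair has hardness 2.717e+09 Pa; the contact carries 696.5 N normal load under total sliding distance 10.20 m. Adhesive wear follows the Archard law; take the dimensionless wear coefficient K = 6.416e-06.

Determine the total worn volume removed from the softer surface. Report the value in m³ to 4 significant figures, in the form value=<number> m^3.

Intermediate values are displayed rounded; each operation holds full float precision; a lone final rounding, at four significant digits.
As SI base values: W = 696.5 N, H = 2.717e+09 Pa, K = 6.416e-06.
Archard volume V = K·W·L/H = 6.416e-06 · 696.5 · 10.20 / 2.717e+09 = 1.678e-11 m³.

value=1.678e-11 m^3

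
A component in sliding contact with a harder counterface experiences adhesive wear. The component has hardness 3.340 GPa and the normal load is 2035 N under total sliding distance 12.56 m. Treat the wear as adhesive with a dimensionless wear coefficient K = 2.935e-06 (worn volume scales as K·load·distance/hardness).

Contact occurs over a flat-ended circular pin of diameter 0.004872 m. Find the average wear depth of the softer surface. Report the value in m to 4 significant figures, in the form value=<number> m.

value=1.205e-06 m

All working math maintains full float precision. Intermediate values appear rounded; one last rounding: four significant figures.
Hardness H = 3.340 GPa = 3.340e+09 Pa.
Contact area A = π·d²/4 = π·(0.004872 m)²/4 = 1.864e-05 m².
In SI base units, W = 2035 N, H = 3.340e+09 Pa, K = 2.935e-06.
Volume removed: V = K·W·L/H = 2.935e-06 · 2035 · 12.56 / 3.340e+09 = 2.246e-11 m³.
Mean wear depth h = V/A = 2.246e-11 / 1.864e-05 = 1.205e-06 m.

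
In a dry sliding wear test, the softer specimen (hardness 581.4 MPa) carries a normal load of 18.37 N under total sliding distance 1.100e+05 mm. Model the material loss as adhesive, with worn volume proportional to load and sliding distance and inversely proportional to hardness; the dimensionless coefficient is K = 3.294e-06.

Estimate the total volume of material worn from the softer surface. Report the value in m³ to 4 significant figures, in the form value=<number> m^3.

Intermediates are shown rounded, and all arithmetic holds full float precision — one last rounding to four significant figures.
Distance L = 1.100e+05 mm = 110.0 m.
Hardness H = 581.4 MPa = 5.814e+08 Pa.
In SI base units, W = 18.37 N, H = 5.814e+08 Pa, K = 3.294e-06.
Archard volume V = K·W·L/H = 3.294e-06 · 18.37 · 110.0 / 5.814e+08 = 1.145e-11 m³.

value=1.145e-11 m^3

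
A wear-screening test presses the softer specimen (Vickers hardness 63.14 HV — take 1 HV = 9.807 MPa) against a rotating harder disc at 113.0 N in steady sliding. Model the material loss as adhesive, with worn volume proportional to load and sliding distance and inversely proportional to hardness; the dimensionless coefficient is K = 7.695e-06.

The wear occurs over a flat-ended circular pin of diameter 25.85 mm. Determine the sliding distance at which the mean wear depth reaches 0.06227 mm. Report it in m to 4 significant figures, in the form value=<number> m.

value=2.327e+04 m

Intermediates are displayed rounded — the computation maintains full float precision; one last rounding: 4 significant figures.
Hardness H = 63.14 HV × 9.807 MPa/HV = 619.2 MPa = 6.192e+08 Pa.
Pin diameter d = 25.85 mm = 0.02585 m. Contact area A = π·d²/4 = π·(0.02585 m)²/4 = 5.248e-04 m².
Depth limit h_lim = 0.06227 mm = 6.227e-05 m.
SI base units throughout: W = 113.0 N, H = 6.192e+08 Pa, K = 7.695e-06.
Wearable volume V_lim = h_lim·A = 6.227e-05 · 5.248e-04 = 3.268e-08 m³.
Inverting, life L = V_lim·H/(K·W) = 3.268e-08 · 6.192e+08 / (7.695e-06 · 113.0) = 2.327e+04 m.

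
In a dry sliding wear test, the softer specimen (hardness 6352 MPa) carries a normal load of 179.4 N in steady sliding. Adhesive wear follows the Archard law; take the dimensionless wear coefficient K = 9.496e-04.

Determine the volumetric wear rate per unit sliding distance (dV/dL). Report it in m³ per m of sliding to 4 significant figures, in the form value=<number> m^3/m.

All arithmetic carries full precision; the intermediates are printed rounded. Rounded just once: 4 significant digits.
Convert: Hardness H = 6352 MPa = 6.352e+09 Pa.
In SI base units, W = 179.4 N, H = 6.352e+09 Pa, K = 9.496e-04.
Rate of wear dV/dL = K·W/H (no L dependence): 9.496e-04 · 179.4 / 6.352e+09 = 2.682e-11 m³/m.

value=2.682e-11 m^3/m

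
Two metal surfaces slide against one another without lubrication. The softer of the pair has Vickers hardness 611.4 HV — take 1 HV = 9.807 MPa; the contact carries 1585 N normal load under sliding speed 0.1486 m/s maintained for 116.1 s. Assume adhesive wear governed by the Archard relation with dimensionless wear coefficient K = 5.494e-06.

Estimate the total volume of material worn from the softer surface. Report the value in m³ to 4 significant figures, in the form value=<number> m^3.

All arithmetic holds full float precision — intermediates are displayed rounded, and one final rounding to four significant digits.
Convert: Sliding distance L = v·t = 0.1486 m/s × 116.1 s = 17.25 m.
Convert: Hardness H = 611.4 HV × 9.807 MPa/HV = 5996 MPa = 5.996e+09 Pa.
SI base units throughout: W = 1585 N, H = 5.996e+09 Pa, K = 5.494e-06.
The Archard volume V = K·W·L/H = 5.494e-06 · 1585 · 17.25 / 5.996e+09 = 2.506e-11 m³.

value=2.506e-11 m^3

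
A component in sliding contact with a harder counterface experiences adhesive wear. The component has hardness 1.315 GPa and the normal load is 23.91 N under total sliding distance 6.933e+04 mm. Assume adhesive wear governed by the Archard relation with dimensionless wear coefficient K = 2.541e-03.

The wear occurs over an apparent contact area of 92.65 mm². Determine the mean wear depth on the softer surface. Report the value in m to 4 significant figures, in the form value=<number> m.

The computation maintains exact precision; the intermediates are shown rounded, and one final rounding, at four significant figures.
Distance covered L = 6.933e+04 mm = 69.33 m.
Hardness H = 1.315 GPa = 1.315e+09 Pa.
Contact area A = 92.65 mm² = 9.265e-05 m².
As SI base values: W = 23.91 N, H = 1.315e+09 Pa, K = 2.541e-03.
Archard relation: V = K·W·L/H = 2.541e-03 · 23.91 · 69.33 / 1.315e+09 = 3.203e-09 m³.
Depth of wear h = V/A = 3.203e-09 / 9.265e-05 = 3.457e-05 m.

value=3.457e-05 m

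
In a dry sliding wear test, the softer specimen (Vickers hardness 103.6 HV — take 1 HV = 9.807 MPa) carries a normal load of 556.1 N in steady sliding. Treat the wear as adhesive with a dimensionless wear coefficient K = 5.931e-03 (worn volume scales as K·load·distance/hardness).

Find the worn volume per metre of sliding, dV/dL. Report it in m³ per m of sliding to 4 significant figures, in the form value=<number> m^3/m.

value=3.246e-09 m^3/m

Each operation runs at full float precision — shown intermediates are rounded — rounded just once to four significant digits.
Hardness H = 103.6 HV × 9.807 MPa/HV = 1016 MPa = 1.016e+09 Pa.
In SI base units, W = 556.1 N, H = 1.016e+09 Pa, K = 5.931e-03.
Sliding wear rate dV/dL = K·W/H, so: 5.931e-03 · 556.1 / 1.016e+09 = 3.246e-09 m³/m.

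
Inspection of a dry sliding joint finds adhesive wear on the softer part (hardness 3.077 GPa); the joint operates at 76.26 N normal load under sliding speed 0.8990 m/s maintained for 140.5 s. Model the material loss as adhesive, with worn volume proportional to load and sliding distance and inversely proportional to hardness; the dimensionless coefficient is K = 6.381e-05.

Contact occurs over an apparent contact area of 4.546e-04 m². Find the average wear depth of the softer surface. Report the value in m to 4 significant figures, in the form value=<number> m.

Intermediates are shown rounded, and all working math runs at exact precision. Rounded once at the end, at 4 significant figures.
Distance L = v·t = 0.8990 m/s × 140.5 s = 126.3 m.
Hardness H = 3.077 GPa = 3.077e+09 Pa.
SI base units throughout: W = 76.26 N, H = 3.077e+09 Pa, K = 6.381e-05.
Worn volume V = K·W·L/H = 6.381e-05 · 76.26 · 126.3 / 3.077e+09 = 1.998e-10 m³.
Depth h = V/A = 1.998e-10 / 4.546e-04 = 4.394e-07 m.

value=4.394e-07 m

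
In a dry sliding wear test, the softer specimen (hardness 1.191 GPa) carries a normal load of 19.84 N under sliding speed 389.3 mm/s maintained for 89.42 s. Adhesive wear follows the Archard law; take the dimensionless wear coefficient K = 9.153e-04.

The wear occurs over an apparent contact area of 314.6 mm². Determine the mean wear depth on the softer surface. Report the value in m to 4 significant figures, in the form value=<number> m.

value=1.687e-06 m

Intermediates are shown rounded — the computation keeps full precision — rounded just once: four significant digits.
Convert: Sliding speed v = 389.3 mm/s = 0.3893 m/s. Distance L = v·t = 0.3893 m/s × 89.42 s = 34.81 m.
Convert: Hardness H = 1.191 GPa = 1.191e+09 Pa.
Convert: Contact area A = 314.6 mm² = 3.146e-04 m².
Collected in SI base units: W = 19.84 N, H = 1.191e+09 Pa, K = 9.153e-04.
Archard volume V = K·W·L/H = 9.153e-04 · 19.84 · 34.81 / 1.191e+09 = 5.308e-10 m³.
Mean wear depth h = V/A = 5.308e-10 / 3.146e-04 = 1.687e-06 m.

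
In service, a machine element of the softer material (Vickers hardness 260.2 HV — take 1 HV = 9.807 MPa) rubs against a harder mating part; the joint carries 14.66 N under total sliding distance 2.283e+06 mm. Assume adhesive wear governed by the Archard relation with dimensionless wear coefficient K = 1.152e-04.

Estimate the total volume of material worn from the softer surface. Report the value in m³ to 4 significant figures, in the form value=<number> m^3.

The computation holds exact precision — intermediate values appear rounded; a single final rounding: 4 significant digits.
Distance L = 2.283e+06 mm = 2283 m.
Hardness H = 260.2 HV × 9.807 MPa/HV = 2552 MPa = 2.552e+09 Pa.
Collected in SI base units: W = 14.66 N, H = 2.552e+09 Pa, K = 1.152e-04.
The Archard volume V = K·W·L/H = 1.152e-04 · 14.66 · 2283 / 2.552e+09 = 1.511e-09 m³.

value=1.511e-09 m^3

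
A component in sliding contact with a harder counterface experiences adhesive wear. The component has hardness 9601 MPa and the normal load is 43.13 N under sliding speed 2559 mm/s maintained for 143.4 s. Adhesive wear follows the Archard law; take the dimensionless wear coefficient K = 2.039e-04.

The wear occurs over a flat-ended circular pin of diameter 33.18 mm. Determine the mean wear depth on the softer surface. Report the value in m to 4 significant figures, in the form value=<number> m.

value=3.887e-07 m

Shown intermediates are rounded; the algebra holds full precision. Rounded just once to four significant digits.
Sliding speed v = 2559 mm/s = 2.559 m/s. Distance covered L = v·t = 2.559 m/s × 143.4 s = 367.0 m.
Hardness H = 9601 MPa = 9.601e+09 Pa.
Pin diameter d = 33.18 mm = 0.03318 m. Contact area A = π·d²/4 = π·(0.03318 m)²/4 = 8.647e-04 m².
As SI base values: W = 43.13 N, H = 9.601e+09 Pa, K = 2.039e-04.
Archard relation: V = K·W·L/H = 2.039e-04 · 43.13 · 367.0 / 9.601e+09 = 3.361e-10 m³.
Average depth h = V/A = 3.361e-10 / 8.647e-04 = 3.887e-07 m.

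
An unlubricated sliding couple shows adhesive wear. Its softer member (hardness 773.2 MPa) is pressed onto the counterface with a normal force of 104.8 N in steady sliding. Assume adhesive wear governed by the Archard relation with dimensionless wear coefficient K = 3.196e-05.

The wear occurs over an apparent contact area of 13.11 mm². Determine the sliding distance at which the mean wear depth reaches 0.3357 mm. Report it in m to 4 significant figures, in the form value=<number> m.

Quoted intermediates are rounded — the computation runs at exact precision. Rounded just once: 4 significant digits.
Hardness H = 773.2 MPa = 7.732e+08 Pa.
Contact area A = 13.11 mm² = 1.311e-05 m².
Depth limit h_lim = 0.3357 mm = 3.357e-04 m.
SI base units throughout: W = 104.8 N, H = 7.732e+08 Pa, K = 3.196e-05.
Limit volume V_lim = h_lim·A = 3.357e-04 · 1.311e-05 = 4.401e-09 m³.
Life L = V_lim·H/(K·W) = 4.401e-09 · 7.732e+08 / (3.196e-05 · 104.8) = 1016 m.

value=1016 m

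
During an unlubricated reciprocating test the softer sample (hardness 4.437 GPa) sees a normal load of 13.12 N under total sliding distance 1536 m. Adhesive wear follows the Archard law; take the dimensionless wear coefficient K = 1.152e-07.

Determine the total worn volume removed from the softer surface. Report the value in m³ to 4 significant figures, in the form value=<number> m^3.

Every step carries full float precision — shown intermediates are rounded — rounded once at the end to four significant figures.
Hardness H = 4.437 GPa = 4.437e+09 Pa.
In SI base units: W = 13.12 N, H = 4.437e+09 Pa, K = 1.152e-07.
The Archard volume V = K·W·L/H = 1.152e-07 · 13.12 · 1536 / 4.437e+09 = 5.232e-13 m³.

value=5.232e-13 m^3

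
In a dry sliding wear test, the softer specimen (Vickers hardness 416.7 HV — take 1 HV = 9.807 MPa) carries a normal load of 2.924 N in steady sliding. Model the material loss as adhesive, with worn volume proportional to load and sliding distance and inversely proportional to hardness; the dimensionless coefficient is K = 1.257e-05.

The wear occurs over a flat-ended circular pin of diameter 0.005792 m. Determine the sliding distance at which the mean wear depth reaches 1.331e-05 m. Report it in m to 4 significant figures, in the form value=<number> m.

value=3.899e+04 m

All arithmetic keeps exact precision. Intermediates are displayed rounded — a single final rounding, at 4 significant digits.
Convert: Hardness H = 416.7 HV × 9.807 MPa/HV = 4087 MPa = 4.087e+09 Pa.
Convert: Contact area A = π·d²/4 = π·(0.005792 m)²/4 = 2.635e-05 m².
Restated in SI base units: W = 2.924 N, H = 4.087e+09 Pa, K = 1.257e-05.
Limit volume V_lim = h_lim·A = 1.331e-05 · 2.635e-05 = 3.507e-10 m³.
Sliding life L = V_lim·H/(K·W) = 3.507e-10 · 4.087e+09 / (1.257e-05 · 2.924) = 3.899e+04 m.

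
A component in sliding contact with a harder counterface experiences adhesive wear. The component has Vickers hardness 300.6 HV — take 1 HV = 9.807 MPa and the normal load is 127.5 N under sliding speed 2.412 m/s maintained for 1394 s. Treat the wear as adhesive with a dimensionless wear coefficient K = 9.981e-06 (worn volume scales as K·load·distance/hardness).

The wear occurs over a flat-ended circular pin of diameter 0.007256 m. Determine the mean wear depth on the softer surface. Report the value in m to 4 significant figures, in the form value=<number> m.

value=3.510e-05 m

Printed values are rounded, and every step keeps full float precision — rounded just once: 4 significant figures.
Distance covered L = v·t = 2.412 m/s × 1394 s = 3362 m.
Hardness H = 300.6 HV × 9.807 MPa/HV = 2948 MPa = 2.948e+09 Pa.
Contact area A = π·d²/4 = π·(0.007256 m)²/4 = 4.135e-05 m².
In SI base units: W = 127.5 N, H = 2.948e+09 Pa, K = 9.981e-06.
Wear volume V = K·W·L/H = 9.981e-06 · 127.5 · 3362 / 2.948e+09 = 1.451e-09 m³.
Mean depth h = V/A = 1.451e-09 / 4.135e-05 = 3.510e-05 m.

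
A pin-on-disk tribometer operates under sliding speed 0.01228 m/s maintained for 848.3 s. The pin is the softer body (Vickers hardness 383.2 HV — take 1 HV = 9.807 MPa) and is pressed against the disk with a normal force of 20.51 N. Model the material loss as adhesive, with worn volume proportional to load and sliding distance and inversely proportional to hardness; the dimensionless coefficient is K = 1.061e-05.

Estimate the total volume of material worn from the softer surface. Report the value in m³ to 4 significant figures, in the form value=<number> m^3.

value=6.032e-13 m^3

The intermediates are shown rounded. The computation keeps full float precision; a single final rounding: 4 significant digits.
Convert: Total distance L = v·t = 0.01228 m/s × 848.3 s = 10.42 m.
Convert: Hardness H = 383.2 HV × 9.807 MPa/HV = 3758 MPa = 3.758e+09 Pa.
Working in SI base units: W = 20.51 N, H = 3.758e+09 Pa, K = 1.061e-05.
Wear volume V = K·W·L/H = 1.061e-05 · 20.51 · 10.42 / 3.758e+09 = 6.032e-13 m³.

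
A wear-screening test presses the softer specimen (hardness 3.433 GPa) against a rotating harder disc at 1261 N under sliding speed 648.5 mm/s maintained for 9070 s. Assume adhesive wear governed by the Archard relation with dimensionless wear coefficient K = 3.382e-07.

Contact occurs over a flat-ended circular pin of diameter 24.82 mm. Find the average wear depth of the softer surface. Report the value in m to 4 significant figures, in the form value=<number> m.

Printed values are rounded. The computation maintains full precision. Rounded once at the end to 4 significant digits.
Convert: Sliding speed v = 648.5 mm/s = 0.6485 m/s. Distance L = v·t = 0.6485 m/s × 9070 s = 5882 m.
Convert: Hardness H = 3.433 GPa = 3.433e+09 Pa.
Convert: Pin diameter d = 24.82 mm = 0.02482 m. Contact area A = π·d²/4 = π·(0.02482 m)²/4 = 4.838e-04 m².
As SI base values: W = 1261 N, H = 3.433e+09 Pa, K = 3.382e-07.
Volume removed: V = K·W·L/H = 3.382e-07 · 1261 · 5882 / 3.433e+09 = 7.307e-10 m³.
Wear depth h = V/A = 7.307e-10 / 4.838e-04 = 1.510e-06 m.

value=1.510e-06 m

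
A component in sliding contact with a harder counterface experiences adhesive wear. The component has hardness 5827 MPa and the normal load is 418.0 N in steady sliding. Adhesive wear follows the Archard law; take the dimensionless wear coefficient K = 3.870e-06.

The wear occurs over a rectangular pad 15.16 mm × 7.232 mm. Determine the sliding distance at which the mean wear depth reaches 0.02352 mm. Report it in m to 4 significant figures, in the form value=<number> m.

Printed values are rounded — the computation runs at full float precision; one last rounding: four significant figures.
Hardness H = 5827 MPa = 5.827e+09 Pa.
Pad sides 15.16 mm × 7.232 mm = 0.01516 m × 0.007232 m. Contact area A = 0.01516 m × 0.007232 m = 1.096e-04 m².
Depth limit h_lim = 0.02352 mm = 2.352e-05 m.
Collected in SI base units: W = 418.0 N, H = 5.827e+09 Pa, K = 3.870e-06.
Allowed volume V_lim = h_lim·A = 2.352e-05 · 1.096e-04 = 2.579e-09 m³.
Inverting, life L = V_lim·H/(K·W) = 2.579e-09 · 5.827e+09 / (3.870e-06 · 418.0) = 9289 m.

value=9289 m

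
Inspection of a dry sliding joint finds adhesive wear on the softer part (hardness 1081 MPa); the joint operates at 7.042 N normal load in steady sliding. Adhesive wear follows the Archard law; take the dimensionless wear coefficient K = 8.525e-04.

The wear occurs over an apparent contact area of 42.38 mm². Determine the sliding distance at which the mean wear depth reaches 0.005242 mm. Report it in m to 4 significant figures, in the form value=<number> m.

The computation carries full precision, and shown intermediates are rounded, and one last rounding, at four significant figures.
Convert: Hardness H = 1081 MPa = 1.081e+09 Pa.
Convert: Contact area A = 42.38 mm² = 4.238e-05 m².
Convert: Depth limit h_lim = 0.005242 mm = 5.242e-06 m.
In SI base units: W = 7.042 N, H = 1.081e+09 Pa, K = 8.525e-04.
Allowed volume V_lim = h_lim·A = 5.242e-06 · 4.238e-05 = 2.222e-10 m³.
So the life L = V_lim·H/(K·W) = 2.222e-10 · 1.081e+09 / (8.525e-04 · 7.042) = 40.00 m.

value=40.00 m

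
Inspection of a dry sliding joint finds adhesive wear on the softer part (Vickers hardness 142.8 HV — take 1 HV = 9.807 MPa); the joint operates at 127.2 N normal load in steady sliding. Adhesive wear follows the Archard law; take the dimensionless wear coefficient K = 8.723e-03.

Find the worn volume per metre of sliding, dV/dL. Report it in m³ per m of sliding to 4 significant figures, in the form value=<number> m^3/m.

value=7.923e-10 m^3/m

Shown intermediates are rounded — each operation maintains full float precision; one last rounding, at 4 significant figures.
Convert: Hardness H = 142.8 HV × 9.807 MPa/HV = 1400 MPa = 1.400e+09 Pa.
Collected in SI base units: W = 127.2 N, H = 1.400e+09 Pa, K = 8.723e-03.
Sliding wear rate dV/dL = K·W/H, so: 8.723e-03 · 127.2 / 1.400e+09 = 7.923e-10 m³/m.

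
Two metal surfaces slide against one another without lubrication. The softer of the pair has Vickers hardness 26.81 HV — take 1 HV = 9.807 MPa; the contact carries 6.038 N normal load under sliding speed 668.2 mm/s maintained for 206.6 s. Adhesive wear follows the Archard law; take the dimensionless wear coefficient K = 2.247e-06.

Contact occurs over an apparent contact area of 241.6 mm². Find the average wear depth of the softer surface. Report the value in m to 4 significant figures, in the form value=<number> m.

The algebra keeps full precision. The intermediates are displayed rounded — a single final rounding to four significant figures.
Convert: Sliding speed v = 668.2 mm/s = 0.6682 m/s. Path length L = v·t = 0.6682 m/s × 206.6 s = 138.1 m.
Convert: Hardness H = 26.81 HV × 9.807 MPa/HV = 262.9 MPa = 2.629e+08 Pa.
Convert: Contact area A = 241.6 mm² = 2.416e-04 m².
Working in SI base units: W = 6.038 N, H = 2.629e+08 Pa, K = 2.247e-06.
Archard volume V = K·W·L/H = 2.247e-06 · 6.038 · 138.1 / 2.629e+08 = 7.124e-12 m³.
Wear depth h = V/A = 7.124e-12 / 2.416e-04 = 2.949e-08 m.

value=2.949e-08 m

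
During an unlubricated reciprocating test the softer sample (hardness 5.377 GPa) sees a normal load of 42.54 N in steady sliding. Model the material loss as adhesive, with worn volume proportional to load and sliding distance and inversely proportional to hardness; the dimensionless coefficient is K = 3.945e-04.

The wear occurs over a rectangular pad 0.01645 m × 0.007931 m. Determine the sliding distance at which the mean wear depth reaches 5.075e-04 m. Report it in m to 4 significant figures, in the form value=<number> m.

value=2.121e+04 m

Intermediate values are printed rounded; each operation keeps full float precision; a single final rounding, at 4 significant figures.
Convert: Hardness H = 5.377 GPa = 5.377e+09 Pa.
Convert: Contact area A = 0.01645 m × 0.007931 m = 1.305e-04 m².
SI base units throughout: W = 42.54 N, H = 5.377e+09 Pa, K = 3.945e-04.
Limit volume V_lim = h_lim·A = 5.075e-04 · 1.305e-04 = 6.621e-08 m³.
Sliding life L = V_lim·H/(K·W) = 6.621e-08 · 5.377e+09 / (3.945e-04 · 42.54) = 2.121e+04 m.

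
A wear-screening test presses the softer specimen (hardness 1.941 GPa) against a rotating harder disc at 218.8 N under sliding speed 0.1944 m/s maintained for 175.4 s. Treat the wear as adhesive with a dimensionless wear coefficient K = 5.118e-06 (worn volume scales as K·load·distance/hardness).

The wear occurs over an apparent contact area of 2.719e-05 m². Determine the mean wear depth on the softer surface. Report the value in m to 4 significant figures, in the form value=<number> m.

value=7.235e-07 m

Every step keeps full precision, and displayed values are rounded — rounded once at the end: 4 significant digits.
Convert: Sliding distance L = v·t = 0.1944 m/s × 175.4 s = 34.10 m.
Convert: Hardness H = 1.941 GPa = 1.941e+09 Pa.
Restated in SI base units: W = 218.8 N, H = 1.941e+09 Pa, K = 5.118e-06.
Apply Archard: V = K·W·L/H = 5.118e-06 · 218.8 · 34.10 / 1.941e+09 = 1.967e-11 m³.
Average depth h = V/A = 1.967e-11 / 2.719e-05 = 7.235e-07 m.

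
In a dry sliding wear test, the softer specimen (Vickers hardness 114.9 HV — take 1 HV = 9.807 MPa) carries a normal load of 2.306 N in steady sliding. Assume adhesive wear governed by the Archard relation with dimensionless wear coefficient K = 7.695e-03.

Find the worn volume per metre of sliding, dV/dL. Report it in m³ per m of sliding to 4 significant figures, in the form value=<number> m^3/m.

value=1.575e-11 m^3/m

The computation holds exact precision, and the intermediates are shown rounded; one last rounding, at 4 significant digits.
Hardness H = 114.9 HV × 9.807 MPa/HV = 1127 MPa = 1.127e+09 Pa.
SI base units throughout: W = 2.306 N, H = 1.127e+09 Pa, K = 7.695e-03.
Sliding wear rate dV/dL = K·W/H — distance-free: 7.695e-03 · 2.306 / 1.127e+09 = 1.575e-11 m³/m.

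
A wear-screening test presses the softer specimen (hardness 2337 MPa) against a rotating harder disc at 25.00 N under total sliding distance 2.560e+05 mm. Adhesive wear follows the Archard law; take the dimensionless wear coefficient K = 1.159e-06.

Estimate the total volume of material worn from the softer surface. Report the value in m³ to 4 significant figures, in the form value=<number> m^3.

Intermediates are printed rounded; every step holds full float precision — rounded just once to 4 significant figures.
The distance L = 2.560e+05 mm = 256.0 m.
Hardness H = 2337 MPa = 2.337e+09 Pa.
Expressed in SI base units: W = 25.00 N, H = 2.337e+09 Pa, K = 1.159e-06.
Wear volume V = K·W·L/H = 1.159e-06 · 25.00 · 256.0 / 2.337e+09 = 3.174e-12 m³.

value=3.174e-12 m^3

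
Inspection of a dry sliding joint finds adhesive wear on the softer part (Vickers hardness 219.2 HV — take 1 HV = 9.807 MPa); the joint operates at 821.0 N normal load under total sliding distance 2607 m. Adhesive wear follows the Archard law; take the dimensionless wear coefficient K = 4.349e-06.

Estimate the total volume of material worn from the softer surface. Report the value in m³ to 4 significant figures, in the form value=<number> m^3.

value=4.330e-09 m^3

All working math holds exact precision — displayed values are rounded, and a single final rounding: four significant figures.
Hardness H = 219.2 HV × 9.807 MPa/HV = 2150 MPa = 2.150e+09 Pa.
Collected in SI base units: W = 821.0 N, H = 2.150e+09 Pa, K = 4.349e-06.
Archard volume V = K·W·L/H = 4.349e-06 · 821.0 · 2607 / 2.150e+09 = 4.330e-09 m³.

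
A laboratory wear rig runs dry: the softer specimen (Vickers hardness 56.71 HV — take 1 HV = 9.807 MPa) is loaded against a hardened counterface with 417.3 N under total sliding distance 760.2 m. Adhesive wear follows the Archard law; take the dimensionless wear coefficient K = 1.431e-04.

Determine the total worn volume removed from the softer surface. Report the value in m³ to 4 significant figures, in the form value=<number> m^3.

value=8.162e-08 m^3

Intermediate values appear rounded. Each operation carries full precision, and rounded once at the end, at four significant digits.
Hardness H = 56.71 HV × 9.807 MPa/HV = 556.2 MPa = 5.562e+08 Pa.
As SI base values: W = 417.3 N, H = 5.562e+08 Pa, K = 1.431e-04.
Wear volume V = K·W·L/H = 1.431e-04 · 417.3 · 760.2 / 5.562e+08 = 8.162e-08 m³.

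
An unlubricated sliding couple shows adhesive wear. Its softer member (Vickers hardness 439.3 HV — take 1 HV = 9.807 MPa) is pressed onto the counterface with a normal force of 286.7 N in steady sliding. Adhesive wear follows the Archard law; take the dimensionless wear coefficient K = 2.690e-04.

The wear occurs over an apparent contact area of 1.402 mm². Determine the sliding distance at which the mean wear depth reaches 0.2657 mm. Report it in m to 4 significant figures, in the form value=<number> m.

Intermediate values are shown rounded — every step carries full precision. Rounded just once to 4 significant digits.
Hardness H = 439.3 HV × 9.807 MPa/HV = 4308 MPa = 4.308e+09 Pa.
Contact area A = 1.402 mm² = 1.402e-06 m².
Depth limit h_lim = 0.2657 mm = 2.657e-04 m.
SI base units throughout: W = 286.7 N, H = 4.308e+09 Pa, K = 2.690e-04.
Permissible volume V_lim = h_lim·A = 2.657e-04 · 1.402e-06 = 3.725e-10 m³.
So the life L = V_lim·H/(K·W) = 3.725e-10 · 4.308e+09 / (2.690e-04 · 286.7) = 20.81 m.

value=20.81 m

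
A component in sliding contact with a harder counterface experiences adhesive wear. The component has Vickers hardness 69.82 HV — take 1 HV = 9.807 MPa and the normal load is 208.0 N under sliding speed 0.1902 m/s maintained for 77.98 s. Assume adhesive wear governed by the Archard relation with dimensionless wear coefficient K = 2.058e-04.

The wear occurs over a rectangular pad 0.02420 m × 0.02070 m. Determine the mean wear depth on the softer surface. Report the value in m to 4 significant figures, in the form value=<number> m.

value=1.851e-06 m

All working math keeps exact precision, and intermediate values are displayed rounded; a lone final rounding: 4 significant figures.
Convert: Sliding distance L = v·t = 0.1902 m/s × 77.98 s = 14.83 m.
Convert: Hardness H = 69.82 HV × 9.807 MPa/HV = 684.7 MPa = 6.847e+08 Pa.
Convert: Contact area A = 0.02420 m × 0.02070 m = 5.009e-04 m².
In SI base units: W = 208.0 N, H = 6.847e+08 Pa, K = 2.058e-04.
Apply Archard: V = K·W·L/H = 2.058e-04 · 208.0 · 14.83 / 6.847e+08 = 9.272e-10 m³.
Depth h = V/A = 9.272e-10 / 5.009e-04 = 1.851e-06 m.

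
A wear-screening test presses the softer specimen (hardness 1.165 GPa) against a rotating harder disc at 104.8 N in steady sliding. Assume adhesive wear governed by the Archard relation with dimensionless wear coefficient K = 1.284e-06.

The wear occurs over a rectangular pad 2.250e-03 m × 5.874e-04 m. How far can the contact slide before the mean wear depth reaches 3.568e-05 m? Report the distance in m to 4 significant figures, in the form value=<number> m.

The intermediates appear rounded. All working math keeps full float precision, and a lone final rounding, at four significant figures.
Convert: Hardness H = 1.165 GPa = 1.165e+09 Pa.
Convert: Contact area A = 2.250e-03 m × 5.874e-04 m = 1.322e-06 m².
In SI base units, W = 104.8 N, H = 1.165e+09 Pa, K = 1.284e-06.
At the depth limit, V_lim = h_lim·A = 3.568e-05 · 1.322e-06 = 4.716e-11 m³.
Inverting, life L = V_lim·H/(K·W) = 4.716e-11 · 1.165e+09 / (1.284e-06 · 104.8) = 408.3 m.

value=408.3 m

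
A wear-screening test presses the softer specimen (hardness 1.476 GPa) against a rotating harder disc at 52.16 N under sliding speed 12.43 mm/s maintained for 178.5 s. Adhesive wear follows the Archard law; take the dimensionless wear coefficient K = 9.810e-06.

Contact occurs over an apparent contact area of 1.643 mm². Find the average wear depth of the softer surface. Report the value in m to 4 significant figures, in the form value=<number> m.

Intermediate values are printed rounded; all working math carries exact precision, and rounded once at the end, at 4 significant figures.
Convert: Sliding speed v = 12.43 mm/s = 0.01243 m/s. Total distance L = v·t = 0.01243 m/s × 178.5 s = 2.219 m.
Convert: Hardness H = 1.476 GPa = 1.476e+09 Pa.
Convert: Contact area A = 1.643 mm² = 1.643e-06 m².
Restated in SI base units: W = 52.16 N, H = 1.476e+09 Pa, K = 9.810e-06.
Archard relation: V = K·W·L/H = 9.810e-06 · 52.16 · 2.219 / 1.476e+09 = 7.692e-13 m³.
Depth h = V/A = 7.692e-13 / 1.643e-06 = 4.682e-07 m.

value=4.682e-07 m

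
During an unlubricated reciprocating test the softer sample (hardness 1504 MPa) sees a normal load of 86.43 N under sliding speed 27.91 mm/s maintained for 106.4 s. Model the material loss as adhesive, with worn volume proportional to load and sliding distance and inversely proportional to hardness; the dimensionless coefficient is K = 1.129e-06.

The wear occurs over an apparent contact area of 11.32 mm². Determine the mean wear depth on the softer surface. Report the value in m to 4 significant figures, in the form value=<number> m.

All working math maintains full precision; the intermediates are shown rounded — a single final rounding, at 4 significant figures.
Convert: Sliding speed v = 27.91 mm/s = 0.02791 m/s. Distance L = v·t = 0.02791 m/s × 106.4 s = 2.970 m.
Convert: Hardness H = 1504 MPa = 1.504e+09 Pa.
Convert: Contact area A = 11.32 mm² = 1.132e-05 m².
SI base units throughout: W = 86.43 N, H = 1.504e+09 Pa, K = 1.129e-06.
Volume removed: V = K·W·L/H = 1.129e-06 · 86.43 · 2.970 / 1.504e+09 = 1.927e-13 m³.
Mean wear depth h = V/A = 1.927e-13 / 1.132e-05 = 1.702e-08 m.

value=1.702e-08 m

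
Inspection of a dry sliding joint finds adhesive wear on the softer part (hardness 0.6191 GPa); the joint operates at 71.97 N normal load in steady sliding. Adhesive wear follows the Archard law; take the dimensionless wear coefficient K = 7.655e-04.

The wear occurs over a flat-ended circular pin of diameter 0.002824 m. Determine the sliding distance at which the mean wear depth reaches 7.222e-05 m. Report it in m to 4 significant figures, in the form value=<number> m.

Intermediates are displayed rounded, and all working math holds exact precision, and one last rounding to 4 significant figures.
Convert: Hardness H = 0.6191 GPa = 6.191e+08 Pa.
Convert: Contact area A = π·d²/4 = π·(0.002824 m)²/4 = 6.264e-06 m².
In SI base units: W = 71.97 N, H = 6.191e+08 Pa, K = 7.655e-04.
Wearable volume V_lim = h_lim·A = 7.222e-05 · 6.264e-06 = 4.524e-10 m³.
Thus life L = V_lim·H/(K·W) = 4.524e-10 · 6.191e+08 / (7.655e-04 · 71.97) = 5.083 m.

value=5.083 m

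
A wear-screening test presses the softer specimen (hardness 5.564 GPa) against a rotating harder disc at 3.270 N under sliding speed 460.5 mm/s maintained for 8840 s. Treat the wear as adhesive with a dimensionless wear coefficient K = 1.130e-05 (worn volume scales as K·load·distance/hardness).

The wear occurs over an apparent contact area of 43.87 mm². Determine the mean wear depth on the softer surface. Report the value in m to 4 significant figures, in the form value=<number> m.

Displayed values are rounded; all working math keeps full float precision — rounded once at the end to four significant figures.
Convert: Sliding speed v = 460.5 mm/s = 0.4605 m/s. Path length L = v·t = 0.4605 m/s × 8840 s = 4071 m.
Convert: Hardness H = 5.564 GPa = 5.564e+09 Pa.
Convert: Contact area A = 43.87 mm² = 4.387e-05 m².
Collected in SI base units: W = 3.270 N, H = 5.564e+09 Pa, K = 1.130e-05.
Volume removed: V = K·W·L/H = 1.130e-05 · 3.270 · 4071 / 5.564e+09 = 2.703e-11 m³.
Mean depth h = V/A = 2.703e-11 / 4.387e-05 = 6.162e-07 m.

value=6.162e-07 m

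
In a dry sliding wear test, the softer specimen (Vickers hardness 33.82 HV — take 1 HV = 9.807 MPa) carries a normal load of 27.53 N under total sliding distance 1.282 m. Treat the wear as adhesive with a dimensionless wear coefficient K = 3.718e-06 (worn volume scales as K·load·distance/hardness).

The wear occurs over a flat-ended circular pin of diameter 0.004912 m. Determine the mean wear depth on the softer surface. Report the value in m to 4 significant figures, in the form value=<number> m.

All working math runs at exact precision — the intermediates are shown rounded; rounded just once, at four significant figures.
Convert: Hardness H = 33.82 HV × 9.807 MPa/HV = 331.7 MPa = 3.317e+08 Pa.
Convert: Contact area A = π·d²/4 = π·(0.004912 m)²/4 = 1.895e-05 m².
Restated in SI base units: W = 27.53 N, H = 3.317e+08 Pa, K = 3.718e-06.
Archard relation: V = K·W·L/H = 3.718e-06 · 27.53 · 1.282 / 3.317e+08 = 3.956e-13 m³.
Average depth h = V/A = 3.956e-13 / 1.895e-05 = 2.088e-08 m.

value=2.088e-08 m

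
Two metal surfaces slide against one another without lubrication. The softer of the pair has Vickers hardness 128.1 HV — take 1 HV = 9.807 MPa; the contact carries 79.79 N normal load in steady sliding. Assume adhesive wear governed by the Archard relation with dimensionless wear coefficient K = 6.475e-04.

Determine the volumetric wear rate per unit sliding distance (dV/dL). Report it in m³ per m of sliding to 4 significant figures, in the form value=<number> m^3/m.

value=4.112e-11 m^3/m

All arithmetic maintains full precision. The intermediates are displayed rounded. Rounded just once, at four significant digits.
Hardness H = 128.1 HV × 9.807 MPa/HV = 1256 MPa = 1.256e+09 Pa.
As SI base values: W = 79.79 N, H = 1.256e+09 Pa, K = 6.475e-04.
Rate of wear dV/dL = K·W/H (no L dependence): 6.475e-04 · 79.79 / 1.256e+09 = 4.112e-11 m³/m.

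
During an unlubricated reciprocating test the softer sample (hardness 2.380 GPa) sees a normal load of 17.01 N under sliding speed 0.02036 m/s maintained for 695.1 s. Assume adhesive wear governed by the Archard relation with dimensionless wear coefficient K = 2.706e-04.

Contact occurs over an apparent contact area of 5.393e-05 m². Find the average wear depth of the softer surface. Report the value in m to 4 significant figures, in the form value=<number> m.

value=5.075e-07 m

Quoted intermediates are rounded, and each operation keeps full float precision — a lone final rounding to four significant digits.
Convert: Sliding distance L = v·t = 0.02036 m/s × 695.1 s = 14.15 m.
Convert: Hardness H = 2.380 GPa = 2.380e+09 Pa.
As SI base values: W = 17.01 N, H = 2.380e+09 Pa, K = 2.706e-04.
Volume removed: V = K·W·L/H = 2.706e-04 · 17.01 · 14.15 / 2.380e+09 = 2.737e-11 m³.
Mean wear depth h = V/A = 2.737e-11 / 5.393e-05 = 5.075e-07 m.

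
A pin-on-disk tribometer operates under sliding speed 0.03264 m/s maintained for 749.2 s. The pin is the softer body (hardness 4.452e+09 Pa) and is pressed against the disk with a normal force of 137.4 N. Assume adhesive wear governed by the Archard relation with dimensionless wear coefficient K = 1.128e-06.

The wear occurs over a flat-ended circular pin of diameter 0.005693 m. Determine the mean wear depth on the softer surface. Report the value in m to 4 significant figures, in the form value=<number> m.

The algebra holds exact precision. Intermediates appear rounded — rounded once at the end: 4 significant figures.
Convert: Distance L = v·t = 0.03264 m/s × 749.2 s = 24.45 m.
Convert: Contact area A = π·d²/4 = π·(0.005693 m)²/4 = 2.545e-05 m².
Collected in SI base units: W = 137.4 N, H = 4.452e+09 Pa, K = 1.128e-06.
The Archard volume V = K·W·L/H = 1.128e-06 · 137.4 · 24.45 / 4.452e+09 = 8.513e-13 m³.
Mean wear depth h = V/A = 8.513e-13 / 2.545e-05 = 3.344e-08 m.

value=3.344e-08 m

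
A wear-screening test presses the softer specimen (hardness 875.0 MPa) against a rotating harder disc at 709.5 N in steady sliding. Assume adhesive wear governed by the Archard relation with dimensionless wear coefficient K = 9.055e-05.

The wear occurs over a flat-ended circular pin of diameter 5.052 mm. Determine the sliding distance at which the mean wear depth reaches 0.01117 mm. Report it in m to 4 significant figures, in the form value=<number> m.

All arithmetic keeps exact precision, and the intermediates appear rounded. Rounded just once to 4 significant figures.
Convert: Hardness H = 875.0 MPa = 8.750e+08 Pa.
Convert: Pin diameter d = 5.052 mm = 0.005052 m. Contact area A = π·d²/4 = π·(0.005052 m)²/4 = 2.005e-05 m².
Convert: Depth limit h_lim = 0.01117 mm = 1.117e-05 m.
In SI base units, W = 709.5 N, H = 8.750e+08 Pa, K = 9.055e-05.
At the depth limit, V_lim = h_lim·A = 1.117e-05 · 2.005e-05 = 2.239e-10 m³.
Life L = V_lim·H/(K·W) = 2.239e-10 · 8.750e+08 / (9.055e-05 · 709.5) = 3.050 m.

value=3.050 m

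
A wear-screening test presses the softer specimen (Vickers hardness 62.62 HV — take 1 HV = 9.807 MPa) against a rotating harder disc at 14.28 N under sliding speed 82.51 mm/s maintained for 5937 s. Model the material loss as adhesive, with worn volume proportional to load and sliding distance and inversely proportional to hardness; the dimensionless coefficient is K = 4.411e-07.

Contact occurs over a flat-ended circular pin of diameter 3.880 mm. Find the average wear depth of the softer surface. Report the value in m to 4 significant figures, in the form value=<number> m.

Displayed values are rounded; each operation maintains exact precision. Rounded once at the end, at 4 significant figures.
Convert: Sliding speed v = 82.51 mm/s = 0.08251 m/s. Sliding distance L = v·t = 0.08251 m/s × 5937 s = 489.9 m.
Convert: Hardness H = 62.62 HV × 9.807 MPa/HV = 614.1 MPa = 6.141e+08 Pa.
Convert: Pin diameter d = 3.880 mm = 0.003880 m. Contact area A = π·d²/4 = π·(0.003880 m)²/4 = 1.182e-05 m².
SI base units throughout: W = 14.28 N, H = 6.141e+08 Pa, K = 4.411e-07.
Archard volume V = K·W·L/H = 4.411e-07 · 14.28 · 489.9 / 6.141e+08 = 5.024e-12 m³.
Wear depth h = V/A = 5.024e-12 / 1.182e-05 = 4.249e-07 m.

value=4.249e-07 m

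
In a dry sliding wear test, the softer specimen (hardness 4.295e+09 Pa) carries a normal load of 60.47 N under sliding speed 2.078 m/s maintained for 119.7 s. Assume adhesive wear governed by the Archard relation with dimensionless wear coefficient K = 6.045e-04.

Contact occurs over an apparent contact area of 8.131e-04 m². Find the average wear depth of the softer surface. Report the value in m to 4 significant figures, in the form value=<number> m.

Every step carries full float precision. Printed values are rounded. Rounded once at the end to four significant digits.
Convert: Path length L = v·t = 2.078 m/s × 119.7 s = 248.7 m.
Collected in SI base units: W = 60.47 N, H = 4.295e+09 Pa, K = 6.045e-04.
Archard volume V = K·W·L/H = 6.045e-04 · 60.47 · 248.7 / 4.295e+09 = 2.117e-09 m³.
Average depth h = V/A = 2.117e-09 / 8.131e-04 = 2.604e-06 m.

value=2.604e-06 m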